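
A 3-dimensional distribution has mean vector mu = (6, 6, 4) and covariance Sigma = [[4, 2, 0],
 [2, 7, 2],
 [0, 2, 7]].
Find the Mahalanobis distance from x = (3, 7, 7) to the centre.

Step 1 — centre the observation: (x - mu) = (-3, 1, 3).

Step 2 — invert Sigma (cofactor / det for 3×3, or solve directly):
  Sigma^{-1} = [[0.2961, -0.0921, 0.0263],
 [-0.0921, 0.1842, -0.0526],
 [0.0263, -0.0526, 0.1579]].

Step 3 — form the quadratic (x - mu)^T · Sigma^{-1} · (x - mu):
  Sigma^{-1} · (x - mu) = (-0.9013, 0.3026, 0.3421).
  (x - mu)^T · [Sigma^{-1} · (x - mu)] = (-3)·(-0.9013) + (1)·(0.3026) + (3)·(0.3421) = 4.0329.

Step 4 — take square root: d = √(4.0329) ≈ 2.0082.

d(x, mu) = √(4.0329) ≈ 2.0082


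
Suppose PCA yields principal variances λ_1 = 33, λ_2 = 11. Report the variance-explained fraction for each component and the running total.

Step 1 — total variance = trace(Sigma) = Σ λ_i = 33 + 11 = 44.

Step 2 — fraction explained by component i = λ_i / Σ λ:
  PC1: 33/44 = 0.75
  PC2: 11/44 = 0.25

Step 3 — cumulative fraction after k components = (λ_1 + ... + λ_k) / Σ λ:
  k = 1: 33/44 = 0.75
  k = 2: (33 + 11)/44 = 44/44 = 1

Summary (fraction, with percent):

explained: PC1 0.75 (75%), PC2 0.25 (25%);  cumulative: 0.75, 1


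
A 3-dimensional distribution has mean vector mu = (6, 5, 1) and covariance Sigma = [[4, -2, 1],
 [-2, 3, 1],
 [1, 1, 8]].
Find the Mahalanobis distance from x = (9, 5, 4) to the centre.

Step 1 — centre the observation: (x - mu) = (3, 0, 3).

Step 2 — invert Sigma (cofactor / det for 3×3, or solve directly):
  Sigma^{-1} = [[0.434, 0.3208, -0.0943],
 [0.3208, 0.5849, -0.1132],
 [-0.0943, -0.1132, 0.1509]].

Step 3 — form the quadratic (x - mu)^T · Sigma^{-1} · (x - mu):
  Sigma^{-1} · (x - mu) = (1.0189, 0.6226, 0.1698).
  (x - mu)^T · [Sigma^{-1} · (x - mu)] = (3)·(1.0189) + (0)·(0.6226) + (3)·(0.1698) = 3.566.

Step 4 — take square root: d = √(3.566) ≈ 1.8884.

d(x, mu) = √(3.566) ≈ 1.8884


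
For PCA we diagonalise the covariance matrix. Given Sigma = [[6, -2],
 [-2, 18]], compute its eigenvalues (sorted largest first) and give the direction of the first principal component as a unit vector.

Step 1 — characteristic polynomial of 2×2 Sigma:
  det(Sigma - λI) = λ² - trace · λ + det = 0.
  trace = 6 + 18 = 24, det = 6·18 - (-2)² = 104.
Step 2 — discriminant:
  Δ = trace² - 4·det = 576 - 416 = 160.
Step 3 — eigenvalues:
  λ = (trace ± √Δ)/2 = (24 ± 12.6491)/2,
  λ_1 = 18.3246,  λ_2 = 5.6754.

Step 4 — unit eigenvector for λ_1: solve (Sigma - λ_1 I)v = 0. First row:
  (6 - 18.3246)·v_x + (-2)·v_y = 0, i.e. (-12.3246)·v_x + (-2)·v_y = 0,
  so v ∝ (b, λ_1 - a) = (-2, 12.3246); multiply by -1 so the first entry is positive: u = (2, -12.3246).
  ||u|| = √((2)² + (-12.3246)²) = √(155.8947) ≈ 12.4858,
  v_1 = u/||u|| ≈ (0.1602, -0.9871) (||v_1|| = 1).

λ_1 = 18.3246,  λ_2 = 5.6754;  v_1 ≈ (0.1602, -0.9871)


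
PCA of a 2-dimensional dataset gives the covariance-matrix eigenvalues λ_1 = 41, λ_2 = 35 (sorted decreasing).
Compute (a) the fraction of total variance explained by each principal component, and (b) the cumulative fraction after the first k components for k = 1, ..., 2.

Step 1 — total variance = trace(Sigma) = Σ λ_i = 41 + 35 = 76.

Step 2 — fraction explained by component i = λ_i / Σ λ:
  PC1: 41/76 = 0.5395
  PC2: 35/76 = 0.4605

Step 3 — cumulative fraction after k components = (λ_1 + ... + λ_k) / Σ λ:
  k = 1: 41/76 = 0.5395
  k = 2: (41 + 35)/76 = 76/76 = 1

Summary (fraction, with percent):

explained: PC1 0.5395 (53.95%), PC2 0.4605 (46.05%);  cumulative: 0.5395, 1


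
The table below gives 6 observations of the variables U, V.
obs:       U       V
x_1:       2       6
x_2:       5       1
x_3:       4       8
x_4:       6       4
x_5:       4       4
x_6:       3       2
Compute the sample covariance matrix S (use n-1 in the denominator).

Step 1 — column means:
  mean(U) = (2 + 5 + 4 + 6 + 4 + 3) / 6 = 24/6 = 4
  mean(V) = (6 + 1 + 8 + 4 + 4 + 2) / 6 = 25/6 = 4.1667

Step 2 — sample covariance S[i,j] = (1/(n-1)) · Σ_k (x_{k,i} - mean_i) · (x_{k,j} - mean_j), with n-1 = 5.
  S[U,U] = ((-2)·(-2) + (1)·(1) + (0)·(0) + (2)·(2) + (0)·(0) + (-1)·(-1)) / 5 = 10/5 = 2
  S[U,V] = ((-2)·(1.8333) + (1)·(-3.1667) + (0)·(3.8333) + (2)·(-0.1667) + (0)·(-0.1667) + (-1)·(-2.1667)) / 5 = -5/5 = -1
  S[V,V] = ((1.8333)·(1.8333) + (-3.1667)·(-3.1667) + (3.8333)·(3.8333) + (-0.1667)·(-0.1667) + (-0.1667)·(-0.1667) + (-2.1667)·(-2.1667)) / 5 = 32.8333/5 = 6.5667

S is symmetric (S[j,i] = S[i,j]). Assembling:

S = [[2, -1],
 [-1, 6.5667]]


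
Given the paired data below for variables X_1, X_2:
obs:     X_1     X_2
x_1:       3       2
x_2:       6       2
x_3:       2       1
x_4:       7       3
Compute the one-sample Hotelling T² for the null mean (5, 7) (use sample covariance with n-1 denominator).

Step 1 — sample mean vector:
  mean(X_1) = (3 + 6 + 2 + 7) / 4 = 18/4 = 4.5
  mean(X_2) = (2 + 2 + 1 + 3) / 4 = 8/4 = 2
  x̄ = (4.5, 2),  deviation x̄ - mu_0 = (4.5, 2) - (5, 7) = (-0.5, -5).

Step 2 — sample covariance matrix, S[i,j] = (1/(n-1)) · Σ_k (x_{k,i} - mean_i) · (x_{k,j} - mean_j), divisor n-1 = 3:
  S[X_1,X_1] = ((-1.5)·(-1.5) + (1.5)·(1.5) + (-2.5)·(-2.5) + (2.5)·(2.5)) / 3 = 17/3 = 5.6667
  S[X_1,X_2] = ((-1.5)·(0) + (1.5)·(0) + (-2.5)·(-1) + (2.5)·(1)) / 3 = 5/3 = 1.6667
  S[X_2,X_2] = ((0)·(0) + (0)·(0) + (-1)·(-1) + (1)·(1)) / 3 = 2/3 = 0.6667
  S = [[5.6667, 1.6667],
 [1.6667, 0.6667]].

Step 3 — invert S. det(S) = 5.6667·0.6667 - (1.6667)² = 1.
  S^{-1} = (1/det) · [[d, -b], [-b, a]] = [[0.6667, -1.6667],
 [-1.6667, 5.6667]].

Step 4 — quadratic form (x̄ - mu_0)^T · S^{-1} · (x̄ - mu_0):
  S^{-1} · (x̄ - mu_0) = (8, -27.5),
  (x̄ - mu_0)^T · [...] = (-0.5)·(8) + (-5)·(-27.5) = 133.5.

Step 5 — scale by n: T² = 4 · 133.5 = 534.

T² ≈ 534


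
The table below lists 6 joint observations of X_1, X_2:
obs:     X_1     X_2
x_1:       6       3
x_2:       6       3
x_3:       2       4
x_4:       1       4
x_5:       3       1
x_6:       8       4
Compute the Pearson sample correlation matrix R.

Step 1 — column means:
  mean(X_1) = (6 + 6 + 2 + 1 + 3 + 8) / 6 = 26/6 = 4.3333
  mean(X_2) = (3 + 3 + 4 + 4 + 1 + 4) / 6 = 19/6 = 3.1667

Step 2 — sample variances and covariances s[i,j] = (1/(n-1)) · Σ_k (x_{k,i} - mean_i) · (x_{k,j} - mean_j), with n-1 = 5:
  s[X_1,X_1] = ((1.6667)·(1.6667) + (1.6667)·(1.6667) + (-2.3333)·(-2.3333) + (-3.3333)·(-3.3333) + (-1.3333)·(-1.3333) + (3.6667)·(3.6667)) / 5 = 37.3333/5 = 7.4667
  s[X_1,X_2] = ((1.6667)·(-0.1667) + (1.6667)·(-0.1667) + (-2.3333)·(0.8333) + (-3.3333)·(0.8333) + (-1.3333)·(-2.1667) + (3.6667)·(0.8333)) / 5 = 0.6667/5 = 0.1333
  s[X_2,X_2] = ((-0.1667)·(-0.1667) + (-0.1667)·(-0.1667) + (0.8333)·(0.8333) + (0.8333)·(0.8333) + (-2.1667)·(-2.1667) + (0.8333)·(0.8333)) / 5 = 6.8333/5 = 1.3667
  Sample standard deviations s_i = √(s[i,i]):
  s(X_1) = √(7.4667) = 2.7325
  s(X_2) = √(1.3667) = 1.169

Step 3 — r_{ij} = s_{ij} / (s_i · s_j):
  r[X_1,X_1] = 1 (diagonal).
  r[X_1,X_2] = 0.1333 / (2.7325 · 1.169) = 0.1333 / 3.1944 = 0.0417
  r[X_2,X_2] = 1 (diagonal).

R is symmetric with unit diagonal. Assembling:

R = [[1, 0.0417],
 [0.0417, 1]]


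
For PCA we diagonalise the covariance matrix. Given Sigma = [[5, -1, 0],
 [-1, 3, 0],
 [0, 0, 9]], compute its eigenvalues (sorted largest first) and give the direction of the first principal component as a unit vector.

Step 1 — characteristic polynomial p(λ) = det(λI - Sigma) = λ³ - tr·λ² + c_1·λ - det, where tr = trace, c_1 = sum of the principal 2×2 minors, det = det(Sigma):
  tr = 5 + 3 + 9 = 17,
  c_1 = (5·3 - (-1)²) + (5·9 - (0)²) + (3·9 - (0)²) = 14 + 45 + 27 = 86,
  det = 5·(3·9 - (0)²) - (-1)·((-1)·9 - (0)·(0)) + (0)·((-1)·(0) - 3·(0)) = 5·(27) - (-1)·(-9) + (0)·(0) = 126.
  So p(λ) = λ³ - 17λ² + 86λ - 126.
Step 2 — look for an integer root (rational root theorem: any rational root is an integer divisor of 126). Testing λ = 9:
  p(9) = 729 - 1377 + 774 - 126 = 0  ✓
  Dividing out (λ - 9): p(λ) = (λ - 9)(λ² - 8λ + 14).
Step 3 — remaining eigenvalues from the quadratic λ² - 8λ + 14 = 0:
  Δ = 8² - 4·14 = 64 - 56 = 8,  λ = (8 ± √8)/2 = (8 ± 2.8284)/2 ≈ 5.4142 or 2.5858.
  Sorted: λ_1 = 9,  λ_2 = 5.4142,  λ_3 = 2.5858  (check: sum = 17 = tr ✓).

Step 4 — unit eigenvector for λ_1 = 9: v spans the null space of (Sigma - λ_1 I), whose rows are
  r_1 = (-4, -1, 0),  r_2 = (-1, -6, 0),  r_3 = (0, 0, 0).
  v is orthogonal to every row, so take v ∝ r_1 × r_2 = ((-1)·(0) - (0)·(-6), (0)·(-1) - (-4)·(0), (-4)·(-6) - (-1)·(-1)) = (0, 0, 23).
  Rescale (divide by 23): u = (0, 0, 1).
  ||u|| = √((0)² + (0)² + (1)²) = √(1) = 1,  v_1 = u/||u|| ≈ (0, 0, 1) (||v_1|| = 1).

λ_1 = 9,  λ_2 = 5.4142,  λ_3 = 2.5858;  v_1 ≈ (0, 0, 1)


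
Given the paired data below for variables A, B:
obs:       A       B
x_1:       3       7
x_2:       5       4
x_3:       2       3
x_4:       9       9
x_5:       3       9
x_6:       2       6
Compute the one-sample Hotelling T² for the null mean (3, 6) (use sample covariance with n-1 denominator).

Step 1 — sample mean vector:
  mean(A) = (3 + 5 + 2 + 9 + 3 + 2) / 6 = 24/6 = 4
  mean(B) = (7 + 4 + 3 + 9 + 9 + 6) / 6 = 38/6 = 6.3333
  x̄ = (4, 6.3333),  deviation x̄ - mu_0 = (4, 6.3333) - (3, 6) = (1, 0.3333).

Step 2 — sample covariance matrix, S[i,j] = (1/(n-1)) · Σ_k (x_{k,i} - mean_i) · (x_{k,j} - mean_j), divisor n-1 = 5:
  S[A,A] = ((-1)·(-1) + (1)·(1) + (-2)·(-2) + (5)·(5) + (-1)·(-1) + (-2)·(-2)) / 5 = 36/5 = 7.2
  S[A,B] = ((-1)·(0.6667) + (1)·(-2.3333) + (-2)·(-3.3333) + (5)·(2.6667) + (-1)·(2.6667) + (-2)·(-0.3333)) / 5 = 15/5 = 3
  S[B,B] = ((0.6667)·(0.6667) + (-2.3333)·(-2.3333) + (-3.3333)·(-3.3333) + (2.6667)·(2.6667) + (2.6667)·(2.6667) + (-0.3333)·(-0.3333)) / 5 = 31.3333/5 = 6.2667
  S = [[7.2, 3],
 [3, 6.2667]].

Step 3 — invert S. det(S) = 7.2·6.2667 - (3)² = 36.12.
  S^{-1} = (1/det) · [[d, -b], [-b, a]] = [[0.1735, -0.0831],
 [-0.0831, 0.1993]].

Step 4 — quadratic form (x̄ - mu_0)^T · S^{-1} · (x̄ - mu_0):
  S^{-1} · (x̄ - mu_0) = (0.1458, -0.0166),
  (x̄ - mu_0)^T · [...] = (1)·(0.1458) + (0.3333)·(-0.0166) = 0.1403.

Step 5 — scale by n: T² = 6 · 0.1403 = 0.8416.

T² ≈ 0.8416


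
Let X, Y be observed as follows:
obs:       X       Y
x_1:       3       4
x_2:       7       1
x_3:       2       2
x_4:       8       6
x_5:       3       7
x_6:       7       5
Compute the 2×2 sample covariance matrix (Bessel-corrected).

Step 1 — column means:
  mean(X) = (3 + 7 + 2 + 8 + 3 + 7) / 6 = 30/6 = 5
  mean(Y) = (4 + 1 + 2 + 6 + 7 + 5) / 6 = 25/6 = 4.1667

Step 2 — sample covariance S[i,j] = (1/(n-1)) · Σ_k (x_{k,i} - mean_i) · (x_{k,j} - mean_j), with n-1 = 5.
  S[X,X] = ((-2)·(-2) + (2)·(2) + (-3)·(-3) + (3)·(3) + (-2)·(-2) + (2)·(2)) / 5 = 34/5 = 6.8
  S[X,Y] = ((-2)·(-0.1667) + (2)·(-3.1667) + (-3)·(-2.1667) + (3)·(1.8333) + (-2)·(2.8333) + (2)·(0.8333)) / 5 = 2/5 = 0.4
  S[Y,Y] = ((-0.1667)·(-0.1667) + (-3.1667)·(-3.1667) + (-2.1667)·(-2.1667) + (1.8333)·(1.8333) + (2.8333)·(2.8333) + (0.8333)·(0.8333)) / 5 = 26.8333/5 = 5.3667

S is symmetric (S[j,i] = S[i,j]). Assembling:

S = [[6.8, 0.4],
 [0.4, 5.3667]]


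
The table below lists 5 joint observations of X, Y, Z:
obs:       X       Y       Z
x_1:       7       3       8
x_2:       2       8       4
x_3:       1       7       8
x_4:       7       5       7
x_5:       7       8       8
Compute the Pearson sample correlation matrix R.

Step 1 — column means:
  mean(X) = (7 + 2 + 1 + 7 + 7) / 5 = 24/5 = 4.8
  mean(Y) = (3 + 8 + 7 + 5 + 8) / 5 = 31/5 = 6.2
  mean(Z) = (8 + 4 + 8 + 7 + 8) / 5 = 35/5 = 7

Step 2 — sample variances and covariances s[i,j] = (1/(n-1)) · Σ_k (x_{k,i} - mean_i) · (x_{k,j} - mean_j), with n-1 = 4:
  s[X,X] = ((2.2)·(2.2) + (-2.8)·(-2.8) + (-3.8)·(-3.8) + (2.2)·(2.2) + (2.2)·(2.2)) / 4 = 36.8/4 = 9.2
  s[X,Y] = ((2.2)·(-3.2) + (-2.8)·(1.8) + (-3.8)·(0.8) + (2.2)·(-1.2) + (2.2)·(1.8)) / 4 = -13.8/4 = -3.45
  s[X,Z] = ((2.2)·(1) + (-2.8)·(-3) + (-3.8)·(1) + (2.2)·(0) + (2.2)·(1)) / 4 = 9/4 = 2.25
  s[Y,Y] = ((-3.2)·(-3.2) + (1.8)·(1.8) + (0.8)·(0.8) + (-1.2)·(-1.2) + (1.8)·(1.8)) / 4 = 18.8/4 = 4.7
  s[Y,Z] = ((-3.2)·(1) + (1.8)·(-3) + (0.8)·(1) + (-1.2)·(0) + (1.8)·(1)) / 4 = -6/4 = -1.5
  s[Z,Z] = ((1)·(1) + (-3)·(-3) + (1)·(1) + (0)·(0) + (1)·(1)) / 4 = 12/4 = 3
  Sample standard deviations s_i = √(s[i,i]):
  s(X) = √(9.2) = 3.0332
  s(Y) = √(4.7) = 2.1679
  s(Z) = √(3) = 1.7321

Step 3 — r_{ij} = s_{ij} / (s_i · s_j):
  r[X,X] = 1 (diagonal).
  r[X,Y] = -3.45 / (3.0332 · 2.1679) = -3.45 / 6.5757 = -0.5247
  r[X,Z] = 2.25 / (3.0332 · 1.7321) = 2.25 / 5.2536 = 0.4283
  r[Y,Y] = 1 (diagonal).
  r[Y,Z] = -1.5 / (2.1679 · 1.7321) = -1.5 / 3.755 = -0.3995
  r[Z,Z] = 1 (diagonal).

R is symmetric with unit diagonal. Assembling:

R = [[1, -0.5247, 0.4283],
 [-0.5247, 1, -0.3995],
 [0.4283, -0.3995, 1]]


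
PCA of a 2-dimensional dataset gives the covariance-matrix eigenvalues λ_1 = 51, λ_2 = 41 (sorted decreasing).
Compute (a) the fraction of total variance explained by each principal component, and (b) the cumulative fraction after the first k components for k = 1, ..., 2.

Step 1 — total variance = trace(Sigma) = Σ λ_i = 51 + 41 = 92.

Step 2 — fraction explained by component i = λ_i / Σ λ:
  PC1: 51/92 = 0.5543
  PC2: 41/92 = 0.4457

Step 3 — cumulative fraction after k components = (λ_1 + ... + λ_k) / Σ λ:
  k = 1: 51/92 = 0.5543
  k = 2: (51 + 41)/92 = 92/92 = 1

Summary (fraction, with percent):

explained: PC1 0.5543 (55.43%), PC2 0.4457 (44.57%);  cumulative: 0.5543, 1


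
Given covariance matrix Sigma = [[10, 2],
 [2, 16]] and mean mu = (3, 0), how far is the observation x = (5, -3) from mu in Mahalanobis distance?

Step 1 — centre the observation: (x - mu) = (2, -3).

Step 2 — invert Sigma. det(Sigma) = 10·16 - (2)² = 156.
  Sigma^{-1} = (1/det) · [[d, -b], [-b, a]] = [[0.1026, -0.0128],
 [-0.0128, 0.0641]].

Step 3 — form the quadratic (x - mu)^T · Sigma^{-1} · (x - mu):
  Sigma^{-1} · (x - mu) = (0.2436, -0.2179).
  (x - mu)^T · [Sigma^{-1} · (x - mu)] = (2)·(0.2436) + (-3)·(-0.2179) = 1.141.

Step 4 — take square root: d = √(1.141) ≈ 1.0682.

d(x, mu) = √(1.141) ≈ 1.0682


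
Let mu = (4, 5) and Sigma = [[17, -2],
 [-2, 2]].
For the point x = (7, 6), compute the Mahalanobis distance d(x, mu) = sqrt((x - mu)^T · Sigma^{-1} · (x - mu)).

Step 1 — centre the observation: (x - mu) = (3, 1).

Step 2 — invert Sigma. det(Sigma) = 17·2 - (-2)² = 30.
  Sigma^{-1} = (1/det) · [[d, -b], [-b, a]] = [[0.0667, 0.0667],
 [0.0667, 0.5667]].

Step 3 — form the quadratic (x - mu)^T · Sigma^{-1} · (x - mu):
  Sigma^{-1} · (x - mu) = (0.2667, 0.7667).
  (x - mu)^T · [Sigma^{-1} · (x - mu)] = (3)·(0.2667) + (1)·(0.7667) = 1.5667.

Step 4 — take square root: d = √(1.5667) ≈ 1.2517.

d(x, mu) = √(1.5667) ≈ 1.2517


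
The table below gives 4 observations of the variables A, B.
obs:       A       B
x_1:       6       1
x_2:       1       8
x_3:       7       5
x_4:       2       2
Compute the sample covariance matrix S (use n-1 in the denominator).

Step 1 — column means:
  mean(A) = (6 + 1 + 7 + 2) / 4 = 16/4 = 4
  mean(B) = (1 + 8 + 5 + 2) / 4 = 16/4 = 4

Step 2 — sample covariance S[i,j] = (1/(n-1)) · Σ_k (x_{k,i} - mean_i) · (x_{k,j} - mean_j), with n-1 = 3.
  S[A,A] = ((2)·(2) + (-3)·(-3) + (3)·(3) + (-2)·(-2)) / 3 = 26/3 = 8.6667
  S[A,B] = ((2)·(-3) + (-3)·(4) + (3)·(1) + (-2)·(-2)) / 3 = -11/3 = -3.6667
  S[B,B] = ((-3)·(-3) + (4)·(4) + (1)·(1) + (-2)·(-2)) / 3 = 30/3 = 10

S is symmetric (S[j,i] = S[i,j]). Assembling:

S = [[8.6667, -3.6667],
 [-3.6667, 10]]


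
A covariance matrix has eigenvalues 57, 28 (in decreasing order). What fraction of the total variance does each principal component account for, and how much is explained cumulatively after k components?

Step 1 — total variance = trace(Sigma) = Σ λ_i = 57 + 28 = 85.

Step 2 — fraction explained by component i = λ_i / Σ λ:
  PC1: 57/85 = 0.6706
  PC2: 28/85 = 0.3294

Step 3 — cumulative fraction after k components = (λ_1 + ... + λ_k) / Σ λ:
  k = 1: 57/85 = 0.6706
  k = 2: (57 + 28)/85 = 85/85 = 1

Summary (fraction, with percent):

explained: PC1 0.6706 (67.06%), PC2 0.3294 (32.94%);  cumulative: 0.6706, 1


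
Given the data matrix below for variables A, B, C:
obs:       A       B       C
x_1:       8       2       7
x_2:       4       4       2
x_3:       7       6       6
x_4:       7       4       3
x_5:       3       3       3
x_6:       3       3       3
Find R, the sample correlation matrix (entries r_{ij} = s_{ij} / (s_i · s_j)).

Step 1 — column means:
  mean(A) = (8 + 4 + 7 + 7 + 3 + 3) / 6 = 32/6 = 5.3333
  mean(B) = (2 + 4 + 6 + 4 + 3 + 3) / 6 = 22/6 = 3.6667
  mean(C) = (7 + 2 + 6 + 3 + 3 + 3) / 6 = 24/6 = 4

Step 2 — sample variances and covariances s[i,j] = (1/(n-1)) · Σ_k (x_{k,i} - mean_i) · (x_{k,j} - mean_j), with n-1 = 5:
  s[A,A] = ((2.6667)·(2.6667) + (-1.3333)·(-1.3333) + (1.6667)·(1.6667) + (1.6667)·(1.6667) + (-2.3333)·(-2.3333) + (-2.3333)·(-2.3333)) / 5 = 25.3333/5 = 5.0667
  s[A,B] = ((2.6667)·(-1.6667) + (-1.3333)·(0.3333) + (1.6667)·(2.3333) + (1.6667)·(0.3333) + (-2.3333)·(-0.6667) + (-2.3333)·(-0.6667)) / 5 = 2.6667/5 = 0.5333
  s[A,C] = ((2.6667)·(3) + (-1.3333)·(-2) + (1.6667)·(2) + (1.6667)·(-1) + (-2.3333)·(-1) + (-2.3333)·(-1)) / 5 = 17/5 = 3.4
  s[B,B] = ((-1.6667)·(-1.6667) + (0.3333)·(0.3333) + (2.3333)·(2.3333) + (0.3333)·(0.3333) + (-0.6667)·(-0.6667) + (-0.6667)·(-0.6667)) / 5 = 9.3333/5 = 1.8667
  s[B,C] = ((-1.6667)·(3) + (0.3333)·(-2) + (2.3333)·(2) + (0.3333)·(-1) + (-0.6667)·(-1) + (-0.6667)·(-1)) / 5 = 0/5 = 0
  s[C,C] = ((3)·(3) + (-2)·(-2) + (2)·(2) + (-1)·(-1) + (-1)·(-1) + (-1)·(-1)) / 5 = 20/5 = 4
  Sample standard deviations s_i = √(s[i,i]):
  s(A) = √(5.0667) = 2.2509
  s(B) = √(1.8667) = 1.3663
  s(C) = √(4) = 2

Step 3 — r_{ij} = s_{ij} / (s_i · s_j):
  r[A,A] = 1 (diagonal).
  r[A,B] = 0.5333 / (2.2509 · 1.3663) = 0.5333 / 3.0754 = 0.1734
  r[A,C] = 3.4 / (2.2509 · 2) = 3.4 / 4.5019 = 0.7552
  r[B,B] = 1 (diagonal).
  r[B,C] = 0 / (1.3663 · 2) = 0 / 2.7325 = 0
  r[C,C] = 1 (diagonal).

R is symmetric with unit diagonal. Assembling:

R = [[1, 0.1734, 0.7552],
 [0.1734, 1, 0],
 [0.7552, 0, 1]]


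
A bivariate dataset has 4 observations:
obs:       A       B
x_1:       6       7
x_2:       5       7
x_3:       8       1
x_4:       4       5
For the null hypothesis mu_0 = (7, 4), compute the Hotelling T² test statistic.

Step 1 — sample mean vector:
  mean(A) = (6 + 5 + 8 + 4) / 4 = 23/4 = 5.75
  mean(B) = (7 + 7 + 1 + 5) / 4 = 20/4 = 5
  x̄ = (5.75, 5),  deviation x̄ - mu_0 = (5.75, 5) - (7, 4) = (-1.25, 1).

Step 2 — sample covariance matrix, S[i,j] = (1/(n-1)) · Σ_k (x_{k,i} - mean_i) · (x_{k,j} - mean_j), divisor n-1 = 3:
  S[A,A] = ((0.25)·(0.25) + (-0.75)·(-0.75) + (2.25)·(2.25) + (-1.75)·(-1.75)) / 3 = 8.75/3 = 2.9167
  S[A,B] = ((0.25)·(2) + (-0.75)·(2) + (2.25)·(-4) + (-1.75)·(0)) / 3 = -10/3 = -3.3333
  S[B,B] = ((2)·(2) + (2)·(2) + (-4)·(-4) + (0)·(0)) / 3 = 24/3 = 8
  S = [[2.9167, -3.3333],
 [-3.3333, 8]].

Step 3 — invert S. det(S) = 2.9167·8 - (-3.3333)² = 12.2222.
  S^{-1} = (1/det) · [[d, -b], [-b, a]] = [[0.6545, 0.2727],
 [0.2727, 0.2386]].

Step 4 — quadratic form (x̄ - mu_0)^T · S^{-1} · (x̄ - mu_0):
  S^{-1} · (x̄ - mu_0) = (-0.5455, -0.1023),
  (x̄ - mu_0)^T · [...] = (-1.25)·(-0.5455) + (1)·(-0.1023) = 0.5795.

Step 5 — scale by n: T² = 4 · 0.5795 = 2.3182.

T² ≈ 2.3182


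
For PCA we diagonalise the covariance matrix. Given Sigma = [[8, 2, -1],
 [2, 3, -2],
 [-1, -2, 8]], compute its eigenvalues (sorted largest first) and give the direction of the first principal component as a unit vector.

Step 1 — characteristic polynomial p(λ) = det(λI - Sigma) = λ³ - tr·λ² + c_1·λ - det, where tr = trace, c_1 = sum of the principal 2×2 minors, det = det(Sigma):
  tr = 8 + 3 + 8 = 19,
  c_1 = (8·3 - (2)²) + (8·8 - (-1)²) + (3·8 - (-2)²) = 20 + 63 + 20 = 103,
  det = 8·(3·8 - (-2)²) - (2)·((2)·8 - (-2)·(-1)) + (-1)·((2)·(-2) - 3·(-1)) = 8·(20) - (2)·(14) + (-1)·(-1) = 133.
  So p(λ) = λ³ - 19λ² + 103λ - 133.
Step 2 — look for an integer root (rational root theorem: any rational root is an integer divisor of 133). Testing λ = 7:
  p(7) = 343 - 931 + 721 - 133 = 0  ✓
  Dividing out (λ - 7): p(λ) = (λ - 7)(λ² - 12λ + 19).
Step 3 — remaining eigenvalues from the quadratic λ² - 12λ + 19 = 0:
  Δ = 12² - 4·19 = 144 - 76 = 68,  λ = (12 ± √68)/2 = (12 ± 8.2462)/2 ≈ 10.1231 or 1.8769.
  Sorted: λ_1 = 10.1231,  λ_2 = 7,  λ_3 = 1.8769  (check: sum = 19 = tr ✓).

Step 4 — unit eigenvector for λ_1 ≈ 10.1231: v spans the null space of (Sigma - λ_1 I), whose rows are
  r_1 = (-2.1231, 2, -1),  r_2 = (2, -7.1231, -2),  r_3 = (-1, -2, -2.1231).
  v is orthogonal to every row, so take v ∝ r_1 × r_2 = ((2)·(-2) - (-1)·(-7.1231), (-1)·(2) - (-2.1231)·(-2), (-2.1231)·(-7.1231) - (2)·(2)) ≈ (-11.1231, -6.2462, 11.1231).
  Rescale (multiply by -1 so the first nonzero entry is positive): u = (11.1231, 6.2462, -11.1231).
  ||u|| = √((11.1231)² + (6.2462)² + (-11.1231)²) = √(286.4621) ≈ 16.9252,  v_1 = u/||u|| ≈ (0.6572, 0.369, -0.6572) (||v_1|| = 1).

λ_1 = 10.1231,  λ_2 = 7,  λ_3 = 1.8769;  v_1 ≈ (0.6572, 0.369, -0.6572)


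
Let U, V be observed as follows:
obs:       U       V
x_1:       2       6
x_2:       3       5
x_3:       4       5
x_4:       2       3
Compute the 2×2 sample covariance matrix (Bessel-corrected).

Step 1 — column means:
  mean(U) = (2 + 3 + 4 + 2) / 4 = 11/4 = 2.75
  mean(V) = (6 + 5 + 5 + 3) / 4 = 19/4 = 4.75

Step 2 — sample covariance S[i,j] = (1/(n-1)) · Σ_k (x_{k,i} - mean_i) · (x_{k,j} - mean_j), with n-1 = 3.
  S[U,U] = ((-0.75)·(-0.75) + (0.25)·(0.25) + (1.25)·(1.25) + (-0.75)·(-0.75)) / 3 = 2.75/3 = 0.9167
  S[U,V] = ((-0.75)·(1.25) + (0.25)·(0.25) + (1.25)·(0.25) + (-0.75)·(-1.75)) / 3 = 0.75/3 = 0.25
  S[V,V] = ((1.25)·(1.25) + (0.25)·(0.25) + (0.25)·(0.25) + (-1.75)·(-1.75)) / 3 = 4.75/3 = 1.5833

S is symmetric (S[j,i] = S[i,j]). Assembling:

S = [[0.9167, 0.25],
 [0.25, 1.5833]]


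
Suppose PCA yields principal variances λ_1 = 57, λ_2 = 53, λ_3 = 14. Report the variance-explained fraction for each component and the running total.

Step 1 — total variance = trace(Sigma) = Σ λ_i = 57 + 53 + 14 = 124.

Step 2 — fraction explained by component i = λ_i / Σ λ:
  PC1: 57/124 = 0.4597
  PC2: 53/124 = 0.4274
  PC3: 14/124 = 0.1129

Step 3 — cumulative fraction after k components = (λ_1 + ... + λ_k) / Σ λ:
  k = 1: 57/124 = 0.4597
  k = 2: (57 + 53)/124 = 110/124 = 0.8871
  k = 3: (57 + 53 + 14)/124 = 124/124 = 1

Summary (fraction, with percent):

explained: PC1 0.4597 (45.97%), PC2 0.4274 (42.74%), PC3 0.1129 (11.29%);  cumulative: 0.4597, 0.8871, 1


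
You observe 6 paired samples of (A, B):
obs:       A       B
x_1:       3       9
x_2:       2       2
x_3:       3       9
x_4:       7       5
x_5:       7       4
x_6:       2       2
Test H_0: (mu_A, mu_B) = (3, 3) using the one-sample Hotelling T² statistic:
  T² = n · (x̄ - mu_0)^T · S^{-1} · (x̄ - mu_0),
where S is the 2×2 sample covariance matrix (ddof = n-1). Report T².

Step 1 — sample mean vector:
  mean(A) = (3 + 2 + 3 + 7 + 7 + 2) / 6 = 24/6 = 4
  mean(B) = (9 + 2 + 9 + 5 + 4 + 2) / 6 = 31/6 = 5.1667
  x̄ = (4, 5.1667),  deviation x̄ - mu_0 = (4, 5.1667) - (3, 3) = (1, 2.1667).

Step 2 — sample covariance matrix, S[i,j] = (1/(n-1)) · Σ_k (x_{k,i} - mean_i) · (x_{k,j} - mean_j), divisor n-1 = 5:
  S[A,A] = ((-1)·(-1) + (-2)·(-2) + (-1)·(-1) + (3)·(3) + (3)·(3) + (-2)·(-2)) / 5 = 28/5 = 5.6
  S[A,B] = ((-1)·(3.8333) + (-2)·(-3.1667) + (-1)·(3.8333) + (3)·(-0.1667) + (3)·(-1.1667) + (-2)·(-3.1667)) / 5 = 1/5 = 0.2
  S[B,B] = ((3.8333)·(3.8333) + (-3.1667)·(-3.1667) + (3.8333)·(3.8333) + (-0.1667)·(-0.1667) + (-1.1667)·(-1.1667) + (-3.1667)·(-3.1667)) / 5 = 50.8333/5 = 10.1667
  S = [[5.6, 0.2],
 [0.2, 10.1667]].

Step 3 — invert S. det(S) = 5.6·10.1667 - (0.2)² = 56.8933.
  S^{-1} = (1/det) · [[d, -b], [-b, a]] = [[0.1787, -0.0035],
 [-0.0035, 0.0984]].

Step 4 — quadratic form (x̄ - mu_0)^T · S^{-1} · (x̄ - mu_0):
  S^{-1} · (x̄ - mu_0) = (0.1711, 0.2097),
  (x̄ - mu_0)^T · [...] = (1)·(0.1711) + (2.1667)·(0.2097) = 0.6255.

Step 5 — scale by n: T² = 6 · 0.6255 = 3.7532.

T² ≈ 3.7532


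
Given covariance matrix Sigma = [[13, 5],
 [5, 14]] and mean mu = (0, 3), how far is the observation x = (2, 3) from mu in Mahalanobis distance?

Step 1 — centre the observation: (x - mu) = (2, 0).

Step 2 — invert Sigma. det(Sigma) = 13·14 - (5)² = 157.
  Sigma^{-1} = (1/det) · [[d, -b], [-b, a]] = [[0.0892, -0.0318],
 [-0.0318, 0.0828]].

Step 3 — form the quadratic (x - mu)^T · Sigma^{-1} · (x - mu):
  Sigma^{-1} · (x - mu) = (0.1783, -0.0637).
  (x - mu)^T · [Sigma^{-1} · (x - mu)] = (2)·(0.1783) + (0)·(-0.0637) = 0.3567.

Step 4 — take square root: d = √(0.3567) ≈ 0.5972.

d(x, mu) = √(0.3567) ≈ 0.5972


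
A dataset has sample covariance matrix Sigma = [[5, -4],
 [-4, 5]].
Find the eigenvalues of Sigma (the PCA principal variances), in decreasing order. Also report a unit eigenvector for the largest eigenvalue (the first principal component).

Step 1 — characteristic polynomial of 2×2 Sigma:
  det(Sigma - λI) = λ² - trace · λ + det = 0.
  trace = 5 + 5 = 10, det = 5·5 - (-4)² = 9.
Step 2 — discriminant:
  Δ = trace² - 4·det = 100 - 36 = 64.
Step 3 — eigenvalues:
  λ = (trace ± √Δ)/2 = (10 ± 8)/2,
  λ_1 = 9,  λ_2 = 1.

Step 4 — unit eigenvector for λ_1: solve (Sigma - λ_1 I)v = 0. First row:
  (5 - 9)·v_x + (-4)·v_y = 0, i.e. (-4)·v_x + (-4)·v_y = 0,
  so v ∝ (b, λ_1 - a) = (-4, 4); multiply by -1 so the first entry is positive: u = (4, -4).
  ||u|| = √((4)² + (-4)²) = √(32) ≈ 5.6569,
  v_1 = u/||u|| ≈ (0.7071, -0.7071) (||v_1|| = 1).

λ_1 = 9,  λ_2 = 1;  v_1 ≈ (0.7071, -0.7071)


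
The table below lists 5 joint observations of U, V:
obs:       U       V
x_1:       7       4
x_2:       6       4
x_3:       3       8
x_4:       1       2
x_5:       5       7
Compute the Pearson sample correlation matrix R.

Step 1 — column means:
  mean(U) = (7 + 6 + 3 + 1 + 5) / 5 = 22/5 = 4.4
  mean(V) = (4 + 4 + 8 + 2 + 7) / 5 = 25/5 = 5

Step 2 — sample variances and covariances s[i,j] = (1/(n-1)) · Σ_k (x_{k,i} - mean_i) · (x_{k,j} - mean_j), with n-1 = 4:
  s[U,U] = ((2.6)·(2.6) + (1.6)·(1.6) + (-1.4)·(-1.4) + (-3.4)·(-3.4) + (0.6)·(0.6)) / 4 = 23.2/4 = 5.8
  s[U,V] = ((2.6)·(-1) + (1.6)·(-1) + (-1.4)·(3) + (-3.4)·(-3) + (0.6)·(2)) / 4 = 3/4 = 0.75
  s[V,V] = ((-1)·(-1) + (-1)·(-1) + (3)·(3) + (-3)·(-3) + (2)·(2)) / 4 = 24/4 = 6
  Sample standard deviations s_i = √(s[i,i]):
  s(U) = √(5.8) = 2.4083
  s(V) = √(6) = 2.4495

Step 3 — r_{ij} = s_{ij} / (s_i · s_j):
  r[U,U] = 1 (diagonal).
  r[U,V] = 0.75 / (2.4083 · 2.4495) = 0.75 / 5.8992 = 0.1271
  r[V,V] = 1 (diagonal).

R is symmetric with unit diagonal. Assembling:

R = [[1, 0.1271],
 [0.1271, 1]]


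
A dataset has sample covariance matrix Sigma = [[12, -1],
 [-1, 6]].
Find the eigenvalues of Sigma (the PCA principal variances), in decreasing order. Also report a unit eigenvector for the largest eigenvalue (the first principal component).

Step 1 — characteristic polynomial of 2×2 Sigma:
  det(Sigma - λI) = λ² - trace · λ + det = 0.
  trace = 12 + 6 = 18, det = 12·6 - (-1)² = 71.
Step 2 — discriminant:
  Δ = trace² - 4·det = 324 - 284 = 40.
Step 3 — eigenvalues:
  λ = (trace ± √Δ)/2 = (18 ± 6.3246)/2,
  λ_1 = 12.1623,  λ_2 = 5.8377.

Step 4 — unit eigenvector for λ_1: solve (Sigma - λ_1 I)v = 0. First row:
  (12 - 12.1623)·v_x + (-1)·v_y = 0, i.e. (-0.1623)·v_x + (-1)·v_y = 0,
  so v ∝ (b, λ_1 - a) = (-1, 0.1623); multiply by -1 so the first entry is positive: u = (1, -0.1623).
  ||u|| = √((1)² + (-0.1623)²) = √(1.0263) ≈ 1.0131,
  v_1 = u/||u|| ≈ (0.9871, -0.1602) (||v_1|| = 1).

λ_1 = 12.1623,  λ_2 = 5.8377;  v_1 ≈ (0.9871, -0.1602)


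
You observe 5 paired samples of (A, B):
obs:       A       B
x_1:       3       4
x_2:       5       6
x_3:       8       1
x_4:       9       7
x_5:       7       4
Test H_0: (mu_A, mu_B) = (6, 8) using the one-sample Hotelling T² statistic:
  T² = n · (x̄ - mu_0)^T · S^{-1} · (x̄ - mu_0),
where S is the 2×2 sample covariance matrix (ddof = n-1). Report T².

Step 1 — sample mean vector:
  mean(A) = (3 + 5 + 8 + 9 + 7) / 5 = 32/5 = 6.4
  mean(B) = (4 + 6 + 1 + 7 + 4) / 5 = 22/5 = 4.4
  x̄ = (6.4, 4.4),  deviation x̄ - mu_0 = (6.4, 4.4) - (6, 8) = (0.4, -3.6).

Step 2 — sample covariance matrix, S[i,j] = (1/(n-1)) · Σ_k (x_{k,i} - mean_i) · (x_{k,j} - mean_j), divisor n-1 = 4:
  S[A,A] = ((-3.4)·(-3.4) + (-1.4)·(-1.4) + (1.6)·(1.6) + (2.6)·(2.6) + (0.6)·(0.6)) / 4 = 23.2/4 = 5.8
  S[A,B] = ((-3.4)·(-0.4) + (-1.4)·(1.6) + (1.6)·(-3.4) + (2.6)·(2.6) + (0.6)·(-0.4)) / 4 = 0.2/4 = 0.05
  S[B,B] = ((-0.4)·(-0.4) + (1.6)·(1.6) + (-3.4)·(-3.4) + (2.6)·(2.6) + (-0.4)·(-0.4)) / 4 = 21.2/4 = 5.3
  S = [[5.8, 0.05],
 [0.05, 5.3]].

Step 3 — invert S. det(S) = 5.8·5.3 - (0.05)² = 30.7375.
  S^{-1} = (1/det) · [[d, -b], [-b, a]] = [[0.1724, -0.0016],
 [-0.0016, 0.1887]].

Step 4 — quadratic form (x̄ - mu_0)^T · S^{-1} · (x̄ - mu_0):
  S^{-1} · (x̄ - mu_0) = (0.0748, -0.68),
  (x̄ - mu_0)^T · [...] = (0.4)·(0.0748) + (-3.6)·(-0.68) = 2.4778.

Step 5 — scale by n: T² = 5 · 2.4778 = 12.3888.

T² ≈ 12.3888


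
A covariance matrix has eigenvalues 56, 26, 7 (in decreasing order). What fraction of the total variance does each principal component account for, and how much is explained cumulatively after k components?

Step 1 — total variance = trace(Sigma) = Σ λ_i = 56 + 26 + 7 = 89.

Step 2 — fraction explained by component i = λ_i / Σ λ:
  PC1: 56/89 = 0.6292
  PC2: 26/89 = 0.2921
  PC3: 7/89 = 0.0787

Step 3 — cumulative fraction after k components = (λ_1 + ... + λ_k) / Σ λ:
  k = 1: 56/89 = 0.6292
  k = 2: (56 + 26)/89 = 82/89 = 0.9213
  k = 3: (56 + 26 + 7)/89 = 89/89 = 1

Summary (fraction, with percent):

explained: PC1 0.6292 (62.92%), PC2 0.2921 (29.21%), PC3 0.0787 (7.87%);  cumulative: 0.6292, 0.9213, 1


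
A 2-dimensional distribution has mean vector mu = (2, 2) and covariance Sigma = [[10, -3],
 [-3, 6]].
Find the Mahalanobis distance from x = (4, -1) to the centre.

Step 1 — centre the observation: (x - mu) = (2, -3).

Step 2 — invert Sigma. det(Sigma) = 10·6 - (-3)² = 51.
  Sigma^{-1} = (1/det) · [[d, -b], [-b, a]] = [[0.1176, 0.0588],
 [0.0588, 0.1961]].

Step 3 — form the quadratic (x - mu)^T · Sigma^{-1} · (x - mu):
  Sigma^{-1} · (x - mu) = (0.0588, -0.4706).
  (x - mu)^T · [Sigma^{-1} · (x - mu)] = (2)·(0.0588) + (-3)·(-0.4706) = 1.5294.

Step 4 — take square root: d = √(1.5294) ≈ 1.2367.

d(x, mu) = √(1.5294) ≈ 1.2367


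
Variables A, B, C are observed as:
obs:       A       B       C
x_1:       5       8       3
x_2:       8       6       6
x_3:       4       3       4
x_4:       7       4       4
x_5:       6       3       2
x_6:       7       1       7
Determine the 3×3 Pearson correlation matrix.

Step 1 — column means:
  mean(A) = (5 + 8 + 4 + 7 + 6 + 7) / 6 = 37/6 = 6.1667
  mean(B) = (8 + 6 + 3 + 4 + 3 + 1) / 6 = 25/6 = 4.1667
  mean(C) = (3 + 6 + 4 + 4 + 2 + 7) / 6 = 26/6 = 4.3333

Step 2 — sample variances and covariances s[i,j] = (1/(n-1)) · Σ_k (x_{k,i} - mean_i) · (x_{k,j} - mean_j), with n-1 = 5:
  s[A,A] = ((-1.1667)·(-1.1667) + (1.8333)·(1.8333) + (-2.1667)·(-2.1667) + (0.8333)·(0.8333) + (-0.1667)·(-0.1667) + (0.8333)·(0.8333)) / 5 = 10.8333/5 = 2.1667
  s[A,B] = ((-1.1667)·(3.8333) + (1.8333)·(1.8333) + (-2.1667)·(-1.1667) + (0.8333)·(-0.1667) + (-0.1667)·(-1.1667) + (0.8333)·(-3.1667)) / 5 = -1.1667/5 = -0.2333
  s[A,C] = ((-1.1667)·(-1.3333) + (1.8333)·(1.6667) + (-2.1667)·(-0.3333) + (0.8333)·(-0.3333) + (-0.1667)·(-2.3333) + (0.8333)·(2.6667)) / 5 = 7.6667/5 = 1.5333
  s[B,B] = ((3.8333)·(3.8333) + (1.8333)·(1.8333) + (-1.1667)·(-1.1667) + (-0.1667)·(-0.1667) + (-1.1667)·(-1.1667) + (-3.1667)·(-3.1667)) / 5 = 30.8333/5 = 6.1667
  s[B,C] = ((3.8333)·(-1.3333) + (1.8333)·(1.6667) + (-1.1667)·(-0.3333) + (-0.1667)·(-0.3333) + (-1.1667)·(-2.3333) + (-3.1667)·(2.6667)) / 5 = -7.3333/5 = -1.4667
  s[C,C] = ((-1.3333)·(-1.3333) + (1.6667)·(1.6667) + (-0.3333)·(-0.3333) + (-0.3333)·(-0.3333) + (-2.3333)·(-2.3333) + (2.6667)·(2.6667)) / 5 = 17.3333/5 = 3.4667
  Sample standard deviations s_i = √(s[i,i]):
  s(A) = √(2.1667) = 1.472
  s(B) = √(6.1667) = 2.4833
  s(C) = √(3.4667) = 1.8619

Step 3 — r_{ij} = s_{ij} / (s_i · s_j):
  r[A,A] = 1 (diagonal).
  r[A,B] = -0.2333 / (1.472 · 2.4833) = -0.2333 / 3.6553 = -0.0638
  r[A,C] = 1.5333 / (1.472 · 1.8619) = 1.5333 / 2.7406 = 0.5595
  r[B,B] = 1 (diagonal).
  r[B,C] = -1.4667 / (2.4833 · 1.8619) = -1.4667 / 4.6236 = -0.3172
  r[C,C] = 1 (diagonal).

R is symmetric with unit diagonal. Assembling:

R = [[1, -0.0638, 0.5595],
 [-0.0638, 1, -0.3172],
 [0.5595, -0.3172, 1]]


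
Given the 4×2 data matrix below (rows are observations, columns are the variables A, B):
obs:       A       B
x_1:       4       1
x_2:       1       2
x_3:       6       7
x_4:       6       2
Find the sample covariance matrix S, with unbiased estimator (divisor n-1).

Step 1 — column means:
  mean(A) = (4 + 1 + 6 + 6) / 4 = 17/4 = 4.25
  mean(B) = (1 + 2 + 7 + 2) / 4 = 12/4 = 3

Step 2 — sample covariance S[i,j] = (1/(n-1)) · Σ_k (x_{k,i} - mean_i) · (x_{k,j} - mean_j), with n-1 = 3.
  S[A,A] = ((-0.25)·(-0.25) + (-3.25)·(-3.25) + (1.75)·(1.75) + (1.75)·(1.75)) / 3 = 16.75/3 = 5.5833
  S[A,B] = ((-0.25)·(-2) + (-3.25)·(-1) + (1.75)·(4) + (1.75)·(-1)) / 3 = 9/3 = 3
  S[B,B] = ((-2)·(-2) + (-1)·(-1) + (4)·(4) + (-1)·(-1)) / 3 = 22/3 = 7.3333

S is symmetric (S[j,i] = S[i,j]). Assembling:

S = [[5.5833, 3],
 [3, 7.3333]]


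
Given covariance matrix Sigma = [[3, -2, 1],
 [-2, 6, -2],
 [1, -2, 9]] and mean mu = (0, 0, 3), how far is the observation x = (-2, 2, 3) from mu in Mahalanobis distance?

Step 1 — centre the observation: (x - mu) = (-2, 2, 0).

Step 2 — invert Sigma (cofactor / det for 3×3, or solve directly):
  Sigma^{-1} = [[0.431, 0.1379, -0.0172],
 [0.1379, 0.2241, 0.0345],
 [-0.0172, 0.0345, 0.1207]].

Step 3 — form the quadratic (x - mu)^T · Sigma^{-1} · (x - mu):
  Sigma^{-1} · (x - mu) = (-0.5862, 0.1724, 0.1034).
  (x - mu)^T · [Sigma^{-1} · (x - mu)] = (-2)·(-0.5862) + (2)·(0.1724) + (0)·(0.1034) = 1.5172.

Step 4 — take square root: d = √(1.5172) ≈ 1.2318.

d(x, mu) = √(1.5172) ≈ 1.2318


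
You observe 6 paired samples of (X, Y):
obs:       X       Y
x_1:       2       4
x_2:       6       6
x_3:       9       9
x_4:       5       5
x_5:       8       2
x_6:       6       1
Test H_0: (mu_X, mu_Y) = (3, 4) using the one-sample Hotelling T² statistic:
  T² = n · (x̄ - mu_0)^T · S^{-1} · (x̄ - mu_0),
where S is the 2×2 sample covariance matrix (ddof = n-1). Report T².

Step 1 — sample mean vector:
  mean(X) = (2 + 6 + 9 + 5 + 8 + 6) / 6 = 36/6 = 6
  mean(Y) = (4 + 6 + 9 + 5 + 2 + 1) / 6 = 27/6 = 4.5
  x̄ = (6, 4.5),  deviation x̄ - mu_0 = (6, 4.5) - (3, 4) = (3, 0.5).

Step 2 — sample covariance matrix, S[i,j] = (1/(n-1)) · Σ_k (x_{k,i} - mean_i) · (x_{k,j} - mean_j), divisor n-1 = 5:
  S[X,X] = ((-4)·(-4) + (0)·(0) + (3)·(3) + (-1)·(-1) + (2)·(2) + (0)·(0)) / 5 = 30/5 = 6
  S[X,Y] = ((-4)·(-0.5) + (0)·(1.5) + (3)·(4.5) + (-1)·(0.5) + (2)·(-2.5) + (0)·(-3.5)) / 5 = 10/5 = 2
  S[Y,Y] = ((-0.5)·(-0.5) + (1.5)·(1.5) + (4.5)·(4.5) + (0.5)·(0.5) + (-2.5)·(-2.5) + (-3.5)·(-3.5)) / 5 = 41.5/5 = 8.3
  S = [[6, 2],
 [2, 8.3]].

Step 3 — invert S. det(S) = 6·8.3 - (2)² = 45.8.
  S^{-1} = (1/det) · [[d, -b], [-b, a]] = [[0.1812, -0.0437],
 [-0.0437, 0.131]].

Step 4 — quadratic form (x̄ - mu_0)^T · S^{-1} · (x̄ - mu_0):
  S^{-1} · (x̄ - mu_0) = (0.5218, -0.0655),
  (x̄ - mu_0)^T · [...] = (3)·(0.5218) + (0.5)·(-0.0655) = 1.5328.

Step 5 — scale by n: T² = 6 · 1.5328 = 9.1965.

T² ≈ 9.1965


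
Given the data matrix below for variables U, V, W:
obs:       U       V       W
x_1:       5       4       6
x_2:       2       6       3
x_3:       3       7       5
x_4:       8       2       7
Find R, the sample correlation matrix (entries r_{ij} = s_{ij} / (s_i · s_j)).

Step 1 — column means:
  mean(U) = (5 + 2 + 3 + 8) / 4 = 18/4 = 4.5
  mean(V) = (4 + 6 + 7 + 2) / 4 = 19/4 = 4.75
  mean(W) = (6 + 3 + 5 + 7) / 4 = 21/4 = 5.25

Step 2 — sample variances and covariances s[i,j] = (1/(n-1)) · Σ_k (x_{k,i} - mean_i) · (x_{k,j} - mean_j), with n-1 = 3:
  s[U,U] = ((0.5)·(0.5) + (-2.5)·(-2.5) + (-1.5)·(-1.5) + (3.5)·(3.5)) / 3 = 21/3 = 7
  s[U,V] = ((0.5)·(-0.75) + (-2.5)·(1.25) + (-1.5)·(2.25) + (3.5)·(-2.75)) / 3 = -16.5/3 = -5.5
  s[U,W] = ((0.5)·(0.75) + (-2.5)·(-2.25) + (-1.5)·(-0.25) + (3.5)·(1.75)) / 3 = 12.5/3 = 4.1667
  s[V,V] = ((-0.75)·(-0.75) + (1.25)·(1.25) + (2.25)·(2.25) + (-2.75)·(-2.75)) / 3 = 14.75/3 = 4.9167
  s[V,W] = ((-0.75)·(0.75) + (1.25)·(-2.25) + (2.25)·(-0.25) + (-2.75)·(1.75)) / 3 = -8.75/3 = -2.9167
  s[W,W] = ((0.75)·(0.75) + (-2.25)·(-2.25) + (-0.25)·(-0.25) + (1.75)·(1.75)) / 3 = 8.75/3 = 2.9167
  Sample standard deviations s_i = √(s[i,i]):
  s(U) = √(7) = 2.6458
  s(V) = √(4.9167) = 2.2174
  s(W) = √(2.9167) = 1.7078

Step 3 — r_{ij} = s_{ij} / (s_i · s_j):
  r[U,U] = 1 (diagonal).
  r[U,V] = -5.5 / (2.6458 · 2.2174) = -5.5 / 5.8666 = -0.9375
  r[U,W] = 4.1667 / (2.6458 · 1.7078) = 4.1667 / 4.5185 = 0.9221
  r[V,V] = 1 (diagonal).
  r[V,W] = -2.9167 / (2.2174 · 1.7078) = -2.9167 / 3.7869 = -0.7702
  r[W,W] = 1 (diagonal).

R is symmetric with unit diagonal. Assembling:

R = [[1, -0.9375, 0.9221],
 [-0.9375, 1, -0.7702],
 [0.9221, -0.7702, 1]]


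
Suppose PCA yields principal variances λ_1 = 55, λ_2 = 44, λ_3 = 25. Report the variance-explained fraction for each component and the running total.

Step 1 — total variance = trace(Sigma) = Σ λ_i = 55 + 44 + 25 = 124.

Step 2 — fraction explained by component i = λ_i / Σ λ:
  PC1: 55/124 = 0.4435
  PC2: 44/124 = 0.3548
  PC3: 25/124 = 0.2016

Step 3 — cumulative fraction after k components = (λ_1 + ... + λ_k) / Σ λ:
  k = 1: 55/124 = 0.4435
  k = 2: (55 + 44)/124 = 99/124 = 0.7984
  k = 3: (55 + 44 + 25)/124 = 124/124 = 1

Summary (fraction, with percent):

explained: PC1 0.4435 (44.35%), PC2 0.3548 (35.48%), PC3 0.2016 (20.16%);  cumulative: 0.4435, 0.7984, 1


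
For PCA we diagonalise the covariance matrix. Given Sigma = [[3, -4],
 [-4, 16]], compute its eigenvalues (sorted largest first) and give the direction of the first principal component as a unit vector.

Step 1 — characteristic polynomial of 2×2 Sigma:
  det(Sigma - λI) = λ² - trace · λ + det = 0.
  trace = 3 + 16 = 19, det = 3·16 - (-4)² = 32.
Step 2 — discriminant:
  Δ = trace² - 4·det = 361 - 128 = 233.
Step 3 — eigenvalues:
  λ = (trace ± √Δ)/2 = (19 ± 15.2643)/2,
  λ_1 = 17.1322,  λ_2 = 1.8678.

Step 4 — unit eigenvector for λ_1: solve (Sigma - λ_1 I)v = 0. First row:
  (3 - 17.1322)·v_x + (-4)·v_y = 0, i.e. (-14.1322)·v_x + (-4)·v_y = 0,
  so v ∝ (b, λ_1 - a) = (-4, 14.1322); multiply by -1 so the first entry is positive: u = (4, -14.1322).
  ||u|| = √((4)² + (-14.1322)²) = √(215.7182) ≈ 14.6873,
  v_1 = u/||u|| ≈ (0.2723, -0.9622) (||v_1|| = 1).

λ_1 = 17.1322,  λ_2 = 1.8678;  v_1 ≈ (0.2723, -0.9622)


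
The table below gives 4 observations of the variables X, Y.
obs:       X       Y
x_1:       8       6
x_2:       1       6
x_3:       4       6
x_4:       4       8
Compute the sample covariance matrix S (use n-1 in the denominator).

Step 1 — column means:
  mean(X) = (8 + 1 + 4 + 4) / 4 = 17/4 = 4.25
  mean(Y) = (6 + 6 + 6 + 8) / 4 = 26/4 = 6.5

Step 2 — sample covariance S[i,j] = (1/(n-1)) · Σ_k (x_{k,i} - mean_i) · (x_{k,j} - mean_j), with n-1 = 3.
  S[X,X] = ((3.75)·(3.75) + (-3.25)·(-3.25) + (-0.25)·(-0.25) + (-0.25)·(-0.25)) / 3 = 24.75/3 = 8.25
  S[X,Y] = ((3.75)·(-0.5) + (-3.25)·(-0.5) + (-0.25)·(-0.5) + (-0.25)·(1.5)) / 3 = -0.5/3 = -0.1667
  S[Y,Y] = ((-0.5)·(-0.5) + (-0.5)·(-0.5) + (-0.5)·(-0.5) + (1.5)·(1.5)) / 3 = 3/3 = 1

S is symmetric (S[j,i] = S[i,j]). Assembling:

S = [[8.25, -0.1667],
 [-0.1667, 1]]
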